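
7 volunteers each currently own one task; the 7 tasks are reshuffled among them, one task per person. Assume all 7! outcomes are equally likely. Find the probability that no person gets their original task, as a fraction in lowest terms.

Favorable outcomes: !7 = 1854.
Total outcomes: 7! = 5040.
Probability = 1854/5040 = 103/280.

103/280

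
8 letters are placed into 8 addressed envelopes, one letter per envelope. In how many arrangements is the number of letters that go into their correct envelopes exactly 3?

2464

Pick the 3 fixed positions: C(8,3) = 56 ways.
The remaining 5 must be deranged: !5 = 44.
Total: 56 × 44 = 2464.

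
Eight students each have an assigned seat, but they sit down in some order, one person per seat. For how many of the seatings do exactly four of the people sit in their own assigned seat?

630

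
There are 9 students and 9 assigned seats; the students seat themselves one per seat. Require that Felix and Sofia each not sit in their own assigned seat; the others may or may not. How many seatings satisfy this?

Let A_j be the event that the j-th constrained one is fixed. By inclusion-exclusion over the 2 events:
Σ_{j=0}^{2} (-1)^j C(2,j)(9-j)!
= C(2,0)·9! - C(2,1)·8! + C(2,2)·7!
= 362880 - 80640 + 5040
= 287280

287280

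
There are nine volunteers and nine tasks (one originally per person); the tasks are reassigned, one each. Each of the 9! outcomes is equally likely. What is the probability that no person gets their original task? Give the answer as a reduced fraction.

Favorable outcomes: !9 = 133496.
Total outcomes: 9! = 362880.
Probability = 133496/362880 = 16687/45360.

16687/45360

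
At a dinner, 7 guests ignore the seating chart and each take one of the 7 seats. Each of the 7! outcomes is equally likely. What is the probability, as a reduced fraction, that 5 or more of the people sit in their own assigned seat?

Favorable outcomes: Σ_{i≥5} C(7,i)·!(7-i) = 21·1 + 7·0 + 1·1 = 22.
Total outcomes: 7! = 5040.
Probability = 22/5040 = 11/2520.

11/2520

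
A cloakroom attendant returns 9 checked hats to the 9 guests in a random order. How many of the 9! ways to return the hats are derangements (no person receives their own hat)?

133496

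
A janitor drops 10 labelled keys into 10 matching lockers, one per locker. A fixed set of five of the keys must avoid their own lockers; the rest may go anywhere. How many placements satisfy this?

Let A_j be the event that the j-th constrained one is fixed. By inclusion-exclusion over the 5 events:
Σ_{j=0}^{5} (-1)^j C(5,j)(10-j)!
= C(5,0)·10! - C(5,1)·9! + C(5,2)·8! - C(5,3)·7! + C(5,4)·6! - C(5,5)·5!
= 3628800 - 1814400 + 403200 - 50400 + 3600 - 120
= 2170680

2170680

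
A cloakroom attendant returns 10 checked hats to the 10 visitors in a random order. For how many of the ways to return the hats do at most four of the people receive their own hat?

3615536

Sum C(10,i)·!(10-i) for i = 0..4:
  i=0: C(10,0)·!10 = 1·1334961 = 1334961
  i=1: C(10,1)·!9 = 10·133496 = 1334960
  i=2: C(10,2)·!8 = 45·14833 = 667485
  i=3: C(10,3)·!7 = 120·1854 = 222480
  i=4: C(10,4)·!6 = 210·265 = 55650
Total = 3615536.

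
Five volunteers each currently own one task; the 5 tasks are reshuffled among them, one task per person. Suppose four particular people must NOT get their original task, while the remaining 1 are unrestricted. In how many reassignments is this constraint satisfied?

53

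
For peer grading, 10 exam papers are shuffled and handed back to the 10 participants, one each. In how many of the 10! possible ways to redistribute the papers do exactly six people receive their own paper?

1890

Pick the 6 fixed positions: C(10,6) = 210 ways.
The remaining 4 must be deranged: !4 = 9.
Total: 210 × 9 = 1890.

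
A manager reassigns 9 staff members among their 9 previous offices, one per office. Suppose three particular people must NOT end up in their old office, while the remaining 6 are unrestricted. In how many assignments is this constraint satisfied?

256320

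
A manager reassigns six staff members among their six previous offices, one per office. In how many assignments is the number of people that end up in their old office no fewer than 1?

Sum C(6,i)·!(6-i) for i = 1..6:
  i=1: C(6,1)·!5 = 6·44 = 264
  i=2: C(6,2)·!4 = 15·9 = 135
  i=3: C(6,3)·!3 = 20·2 = 40
  i=4: C(6,4)·!2 = 15·1 = 15
  i=5: C(6,5)·!1 = 6·0 = 0
  i=6: C(6,6)·!0 = 1·1 = 1
Total = 455.

455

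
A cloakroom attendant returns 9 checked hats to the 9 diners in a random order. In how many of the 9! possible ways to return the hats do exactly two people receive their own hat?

Choose which 2 of the 9 are fixed: C(9,2) = 36.
The other 7 form a derangement: !7 = 1854.
Total: 36 × 1854 = 66744.

66744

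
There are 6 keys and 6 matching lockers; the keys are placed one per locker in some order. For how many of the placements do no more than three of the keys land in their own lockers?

704

Sum C(6,i)·!(6-i) for i = 0..3:
  i=0: C(6,0)·!6 = 1·265 = 265
  i=1: C(6,1)·!5 = 6·44 = 264
  i=2: C(6,2)·!4 = 15·9 = 135
  i=3: C(6,3)·!3 = 20·2 = 40
Total = 704.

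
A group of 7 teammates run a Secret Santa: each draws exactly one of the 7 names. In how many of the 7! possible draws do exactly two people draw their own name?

924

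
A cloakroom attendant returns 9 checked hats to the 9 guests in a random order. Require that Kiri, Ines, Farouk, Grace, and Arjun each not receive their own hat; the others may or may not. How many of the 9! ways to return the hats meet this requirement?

205056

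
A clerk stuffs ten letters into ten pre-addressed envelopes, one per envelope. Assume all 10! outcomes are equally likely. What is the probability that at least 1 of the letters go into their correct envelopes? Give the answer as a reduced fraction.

Favorable outcomes: Σ_{i≥1} C(10,i)·!(10-i) = 10·133496 + 45·14833 + 120·1854 + 210·265 + 252·44 + 210·9 + 120·2 + 45·1 + 10·0 + 1·1 = 2293839.
Total outcomes: 10! = 3628800.
Probability = 2293839/3628800 = 28319/44800.

28319/44800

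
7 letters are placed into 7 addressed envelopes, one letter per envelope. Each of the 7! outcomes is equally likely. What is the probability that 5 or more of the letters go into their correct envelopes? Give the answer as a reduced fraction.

Favorable outcomes: Σ_{i≥5} C(7,i)·!(7-i) = 21·1 + 7·0 + 1·1 = 22.
Total outcomes: 7! = 5040.
Probability = 22/5040 = 11/2520.

11/2520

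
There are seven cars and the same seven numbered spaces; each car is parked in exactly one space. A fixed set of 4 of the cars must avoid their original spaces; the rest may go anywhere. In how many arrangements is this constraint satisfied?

2790

Let A_j be the event that the j-th constrained one is fixed. By inclusion-exclusion over the 4 events:
Σ_{j=0}^{4} (-1)^j C(4,j)(7-j)!
= C(4,0)·7! - C(4,1)·6! + C(4,2)·5! - C(4,3)·4! + C(4,4)·3!
= 5040 - 2880 + 720 - 96 + 6
= 2790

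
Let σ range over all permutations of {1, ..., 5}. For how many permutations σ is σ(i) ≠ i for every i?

44

!5 is the nearest integer to 5!/e.
5! = 120, and 120/e ≈ 44.15, so !5 = 44.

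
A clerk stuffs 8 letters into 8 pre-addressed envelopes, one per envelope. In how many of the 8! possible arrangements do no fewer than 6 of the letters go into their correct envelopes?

# with exactly i fixed is C(8,i)·!(8-i); sum over i=6..8:
  i=6: C(8,6)·!2 = 28·1 = 28
  i=7: C(8,7)·!1 = 8·0 = 0
  i=8: C(8,8)·!0 = 1·1 = 1
Total = 29.

29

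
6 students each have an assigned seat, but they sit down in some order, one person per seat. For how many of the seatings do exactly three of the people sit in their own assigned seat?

40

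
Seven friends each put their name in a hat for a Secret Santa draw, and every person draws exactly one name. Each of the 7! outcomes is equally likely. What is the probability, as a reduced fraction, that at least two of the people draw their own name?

Favorable outcomes: Σ_{i≥2} C(7,i)·!(7-i) = 21·44 + 35·9 + 35·2 + 21·1 + 7·0 + 1·1 = 1331.
Total outcomes: 7! = 5040.
Probability = 1331/5040 = 1331/5040.

1331/5040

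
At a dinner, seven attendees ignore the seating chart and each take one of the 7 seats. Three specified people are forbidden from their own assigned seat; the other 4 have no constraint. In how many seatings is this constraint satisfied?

Inclusion-exclusion on the 3 forbidden self-matches:
Σ_{j=0}^{3} (-1)^j C(3,j)(7-j)!
= C(3,0)·7! - C(3,1)·6! + C(3,2)·5! - C(3,3)·4!
= 5040 - 2160 + 360 - 24
= 3216

3216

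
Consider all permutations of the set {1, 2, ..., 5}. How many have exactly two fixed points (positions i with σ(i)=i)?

Choose which 2 of the 5 are fixed: C(5,2) = 10.
The other 3 form a derangement: !3 = 2.
Total: 10 × 2 = 20.

20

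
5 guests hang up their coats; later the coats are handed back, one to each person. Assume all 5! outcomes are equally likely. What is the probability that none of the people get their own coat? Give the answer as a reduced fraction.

11/30

Favorable outcomes: !5 = 44.
Total outcomes: 5! = 120.
Probability = 44/120 = 11/30.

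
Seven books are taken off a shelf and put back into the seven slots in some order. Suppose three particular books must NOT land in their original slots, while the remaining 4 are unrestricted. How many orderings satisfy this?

Let A_j be the event that the j-th constrained one is fixed. By inclusion-exclusion over the 3 events:
Σ_{j=0}^{3} (-1)^j C(3,j)(7-j)!
= C(3,0)·7! - C(3,1)·6! + C(3,2)·5! - C(3,3)·4!
= 5040 - 2160 + 360 - 24
= 3216

3216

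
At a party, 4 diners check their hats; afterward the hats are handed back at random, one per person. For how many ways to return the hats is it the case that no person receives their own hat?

9

Recurrence: !4 = 3·(!3 + !2).
!4 = 3·(2 + 1) = 3·3 = 9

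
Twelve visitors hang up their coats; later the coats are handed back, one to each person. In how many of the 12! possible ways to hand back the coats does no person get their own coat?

!12 is the nearest integer to 12!/e.
12! = 479001600, and 479001600/e ≈ 176214840.93, so !12 = 176214841.

176214841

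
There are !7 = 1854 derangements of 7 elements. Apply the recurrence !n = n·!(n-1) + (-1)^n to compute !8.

!8 = 8·1854 + 1 = 14833.

14833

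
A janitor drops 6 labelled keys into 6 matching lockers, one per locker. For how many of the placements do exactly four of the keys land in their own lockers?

15

Choose which 4 of the 6 are fixed: C(6,4) = 15.
The other 2 form a derangement: !2 = 1.
Total: 15 × 1 = 15.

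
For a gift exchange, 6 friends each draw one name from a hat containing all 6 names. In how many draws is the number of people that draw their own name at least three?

Sum C(6,i)·!(6-i) for i = 3..6:
  i=3: C(6,3)·!3 = 20·2 = 40
  i=4: C(6,4)·!2 = 15·1 = 15
  i=5: C(6,5)·!1 = 6·0 = 0
  i=6: C(6,6)·!0 = 1·1 = 1
Total = 56.

56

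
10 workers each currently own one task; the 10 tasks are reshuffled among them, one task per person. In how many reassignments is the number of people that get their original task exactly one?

Pick the single fixed position: C(10,1) = 10 ways.
The other 9 form a derangement: !9 = 133496.
Total: 10 × 133496 = 1334960.

1334960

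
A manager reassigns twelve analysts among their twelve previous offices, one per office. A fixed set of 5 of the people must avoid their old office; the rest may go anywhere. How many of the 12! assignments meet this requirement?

312273360

Let A_j be the event that the j-th constrained one is fixed. By inclusion-exclusion over the 5 events:
Σ_{j=0}^{5} (-1)^j C(5,j)(12-j)!
= C(5,0)·12! - C(5,1)·11! + C(5,2)·10! - C(5,3)·9! + C(5,4)·8! - C(5,5)·7!
= 479001600 - 199584000 + 36288000 - 3628800 + 201600 - 5040
= 312273360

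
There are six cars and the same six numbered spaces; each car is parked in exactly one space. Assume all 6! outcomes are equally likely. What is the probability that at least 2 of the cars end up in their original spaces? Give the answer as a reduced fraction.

191/720

Favorable outcomes: Σ_{i≥2} C(6,i)·!(6-i) = 15·9 + 20·2 + 15·1 + 6·0 + 1·1 = 191.
Total outcomes: 6! = 720.
Probability = 191/720 = 191/720.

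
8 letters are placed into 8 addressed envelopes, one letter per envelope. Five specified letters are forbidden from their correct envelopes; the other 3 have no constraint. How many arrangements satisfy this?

21234

Inclusion-exclusion on the 5 forbidden self-matches:
Σ_{j=0}^{5} (-1)^j C(5,j)(8-j)!
= C(5,0)·8! - C(5,1)·7! + C(5,2)·6! - C(5,3)·5! + C(5,4)·4! - C(5,5)·3!
= 40320 - 25200 + 7200 - 1200 + 120 - 6
= 21234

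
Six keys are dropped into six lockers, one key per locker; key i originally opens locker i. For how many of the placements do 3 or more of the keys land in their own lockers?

56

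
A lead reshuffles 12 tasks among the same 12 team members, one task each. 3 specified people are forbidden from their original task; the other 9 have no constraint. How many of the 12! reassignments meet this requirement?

369774720

Inclusion-exclusion on the 3 forbidden self-matches:
Σ_{j=0}^{3} (-1)^j C(3,j)(12-j)!
= C(3,0)·12! - C(3,1)·11! + C(3,2)·10! - C(3,3)·9!
= 479001600 - 119750400 + 10886400 - 362880
= 369774720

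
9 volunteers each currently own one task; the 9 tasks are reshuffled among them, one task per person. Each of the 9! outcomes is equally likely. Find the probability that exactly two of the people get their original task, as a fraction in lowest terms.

Favorable outcomes: C(9,2)·!7 = 36·1854 = 66744.
Total outcomes: 9! = 362880.
Probability = 66744/362880 = 103/560.

103/560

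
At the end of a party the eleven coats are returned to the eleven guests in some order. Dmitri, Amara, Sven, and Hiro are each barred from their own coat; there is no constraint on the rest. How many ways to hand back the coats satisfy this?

27422640

Inclusion-exclusion on the 4 forbidden self-matches:
Σ_{j=0}^{4} (-1)^j C(4,j)(11-j)!
= C(4,0)·11! - C(4,1)·10! + C(4,2)·9! - C(4,3)·8! + C(4,4)·7!
= 39916800 - 14515200 + 2177280 - 161280 + 5040
= 27422640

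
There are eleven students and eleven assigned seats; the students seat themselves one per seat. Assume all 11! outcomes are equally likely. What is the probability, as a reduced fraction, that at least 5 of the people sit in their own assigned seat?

Favorable outcomes: Σ_{i≥5} C(11,i)·!(11-i) = 462·265 + 462·44 + 330·9 + 165·2 + 55·1 + 11·0 + 1·1 = 146114.
Total outcomes: 11! = 39916800.
Probability = 146114/39916800 = 73057/19958400.

73057/19958400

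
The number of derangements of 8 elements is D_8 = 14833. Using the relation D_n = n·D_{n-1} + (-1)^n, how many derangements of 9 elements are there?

133496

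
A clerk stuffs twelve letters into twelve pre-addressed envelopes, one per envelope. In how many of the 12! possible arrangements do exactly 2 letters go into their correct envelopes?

Pick the 2 fixed positions: C(12,2) = 66 ways.
The other 10 form a derangement: !10 = 1334961.
Total: 66 × 1334961 = 88107426.

88107426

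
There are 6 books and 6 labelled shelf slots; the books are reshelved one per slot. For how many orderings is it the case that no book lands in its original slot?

265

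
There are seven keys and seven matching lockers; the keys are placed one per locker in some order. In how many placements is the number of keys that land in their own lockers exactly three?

Choose which 3 of the 7 are fixed: C(7,3) = 35.
The remaining 4 must be deranged: !4 = 9.
Total: 35 × 9 = 315.

315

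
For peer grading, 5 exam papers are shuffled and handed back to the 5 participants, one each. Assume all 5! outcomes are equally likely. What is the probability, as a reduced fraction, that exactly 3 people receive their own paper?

Favorable outcomes: C(5,3)·!2 = 10·1 = 10.
Total outcomes: 5! = 120.
Probability = 10/120 = 1/12.

1/12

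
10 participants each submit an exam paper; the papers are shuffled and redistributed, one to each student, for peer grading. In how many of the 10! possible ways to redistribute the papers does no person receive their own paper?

1334961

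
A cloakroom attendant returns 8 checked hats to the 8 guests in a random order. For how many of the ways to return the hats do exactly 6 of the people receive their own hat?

Pick the 6 fixed positions: C(8,6) = 28 ways.
The remaining 2 must be deranged: !2 = 1.
Total: 28 × 1 = 28.

28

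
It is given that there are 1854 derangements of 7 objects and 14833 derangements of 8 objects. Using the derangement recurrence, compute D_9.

D_9 = (9-1)·(D_8 + D_7) = 8·(14833 + 1854) = 8·16687 = 133496.

133496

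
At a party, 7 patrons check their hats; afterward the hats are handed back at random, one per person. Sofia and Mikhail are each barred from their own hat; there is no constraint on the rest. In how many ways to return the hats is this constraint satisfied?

3720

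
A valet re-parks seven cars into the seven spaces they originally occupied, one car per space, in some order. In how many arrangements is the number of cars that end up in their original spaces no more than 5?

5039

# with exactly i fixed is C(7,i)·!(7-i); sum over i=0..5:
  i=0: C(7,0)·!7 = 1·1854 = 1854
  i=1: C(7,1)·!6 = 7·265 = 1855
  i=2: C(7,2)·!5 = 21·44 = 924
  i=3: C(7,3)·!4 = 35·9 = 315
  i=4: C(7,4)·!3 = 35·2 = 70
  i=5: C(7,5)·!2 = 21·1 = 21
Total = 5039.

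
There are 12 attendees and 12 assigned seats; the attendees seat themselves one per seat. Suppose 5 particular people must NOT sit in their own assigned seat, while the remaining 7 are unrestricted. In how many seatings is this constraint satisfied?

312273360

Inclusion-exclusion on the 5 forbidden self-matches:
Σ_{j=0}^{5} (-1)^j C(5,j)(12-j)!
= C(5,0)·12! - C(5,1)·11! + C(5,2)·10! - C(5,3)·9! + C(5,4)·8! - C(5,5)·7!
= 479001600 - 199584000 + 36288000 - 3628800 + 201600 - 5040
= 312273360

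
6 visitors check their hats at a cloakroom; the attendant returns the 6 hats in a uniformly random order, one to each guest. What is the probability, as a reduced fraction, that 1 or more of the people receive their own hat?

Favorable outcomes: Σ_{i≥1} C(6,i)·!(6-i) = 6·44 + 15·9 + 20·2 + 15·1 + 6·0 + 1·1 = 455.
Total outcomes: 6! = 720.
Probability = 455/720 = 91/144.

91/144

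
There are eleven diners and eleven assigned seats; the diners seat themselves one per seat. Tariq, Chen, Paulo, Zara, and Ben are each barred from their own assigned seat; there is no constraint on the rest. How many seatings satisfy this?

25022880

Let A_j be the event that the j-th constrained one is fixed. By inclusion-exclusion over the 5 events:
Σ_{j=0}^{5} (-1)^j C(5,j)(11-j)!
= C(5,0)·11! - C(5,1)·10! + C(5,2)·9! - C(5,3)·8! + C(5,4)·7! - C(5,5)·6!
= 39916800 - 18144000 + 3628800 - 403200 + 25200 - 720
= 25022880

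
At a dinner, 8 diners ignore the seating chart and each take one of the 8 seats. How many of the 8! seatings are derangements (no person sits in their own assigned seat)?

The subfactorial !8 = [8!/e] (nearest integer).
8! = 40320, and 40320/e ≈ 14832.90, so !8 = 14833.

14833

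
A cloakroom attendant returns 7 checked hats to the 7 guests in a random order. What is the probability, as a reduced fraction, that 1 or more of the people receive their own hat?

Favorable outcomes: Σ_{i≥1} C(7,i)·!(7-i) = 7·265 + 21·44 + 35·9 + 35·2 + 21·1 + 7·0 + 1·1 = 3186.
Total outcomes: 7! = 5040.
Probability = 3186/5040 = 177/280.

177/280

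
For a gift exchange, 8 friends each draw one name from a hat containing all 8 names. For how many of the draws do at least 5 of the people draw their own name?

141

Sum C(8,i)·!(8-i) for i = 5..8:
  i=5: C(8,5)·!3 = 56·2 = 112
  i=6: C(8,6)·!2 = 28·1 = 28
  i=7: C(8,7)·!1 = 8·0 = 0
  i=8: C(8,8)·!0 = 1·1 = 1
Total = 141.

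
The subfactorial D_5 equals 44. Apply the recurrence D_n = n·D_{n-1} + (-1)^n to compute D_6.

D_6 = 6·44 + 1 = 265.

265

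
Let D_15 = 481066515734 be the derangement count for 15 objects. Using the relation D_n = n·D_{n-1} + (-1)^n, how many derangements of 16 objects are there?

7697064251745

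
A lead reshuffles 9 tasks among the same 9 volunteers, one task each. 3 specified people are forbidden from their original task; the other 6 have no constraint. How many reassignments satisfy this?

256320

Let A_j be the event that the j-th constrained one is fixed. By inclusion-exclusion over the 3 events:
Σ_{j=0}^{3} (-1)^j C(3,j)(9-j)!
= C(3,0)·9! - C(3,1)·8! + C(3,2)·7! - C(3,3)·6!
= 362880 - 120960 + 15120 - 720
= 256320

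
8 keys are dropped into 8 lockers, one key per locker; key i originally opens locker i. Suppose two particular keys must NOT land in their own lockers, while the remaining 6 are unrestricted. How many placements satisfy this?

30960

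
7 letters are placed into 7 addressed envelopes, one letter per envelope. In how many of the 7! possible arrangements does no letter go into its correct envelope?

!7 is the nearest integer to 7!/e.
7! = 5040, and 5040/e ≈ 1854.11, so !7 = 1854.

1854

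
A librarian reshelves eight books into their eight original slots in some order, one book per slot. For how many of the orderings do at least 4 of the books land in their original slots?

771

# with exactly i fixed is C(8,i)·!(8-i); sum over i=4..8:
  i=4: C(8,4)·!4 = 70·9 = 630
  i=5: C(8,5)·!3 = 56·2 = 112
  i=6: C(8,6)·!2 = 28·1 = 28
  i=7: C(8,7)·!1 = 8·0 = 0
  i=8: C(8,8)·!0 = 1·1 = 1
Total = 771.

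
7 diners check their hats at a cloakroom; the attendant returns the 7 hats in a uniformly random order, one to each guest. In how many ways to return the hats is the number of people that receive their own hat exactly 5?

21

Choose which 5 of the 7 are fixed: C(7,5) = 21.
The other 2 form a derangement: !2 = 1.
Total: 21 × 1 = 21.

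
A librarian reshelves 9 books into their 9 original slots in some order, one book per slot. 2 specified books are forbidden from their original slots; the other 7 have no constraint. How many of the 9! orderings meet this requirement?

287280

Let A_j be the event that the j-th constrained one is fixed. By inclusion-exclusion over the 2 events:
Σ_{j=0}^{2} (-1)^j C(2,j)(9-j)!
= C(2,0)·9! - C(2,1)·8! + C(2,2)·7!
= 362880 - 80640 + 5040
= 287280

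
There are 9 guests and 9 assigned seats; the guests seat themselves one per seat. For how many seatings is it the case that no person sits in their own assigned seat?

133496

Use !n = (n-1)(!(n-1) + !(n-2)).
!9 = 8·(14833 + 1854) = 8·16687 = 133496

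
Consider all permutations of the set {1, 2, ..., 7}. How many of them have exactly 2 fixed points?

924

Pick the 2 fixed positions: C(7,2) = 21 ways.
The remaining 5 must be deranged: !5 = 44.
Total: 21 × 44 = 924.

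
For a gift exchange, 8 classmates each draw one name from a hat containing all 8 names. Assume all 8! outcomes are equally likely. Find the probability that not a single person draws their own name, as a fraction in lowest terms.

Favorable outcomes: !8 = 14833.
Total outcomes: 8! = 40320.
Probability = 14833/40320 = 2119/5760.

2119/5760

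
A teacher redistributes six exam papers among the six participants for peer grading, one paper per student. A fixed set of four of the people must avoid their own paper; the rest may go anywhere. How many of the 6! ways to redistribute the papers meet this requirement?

362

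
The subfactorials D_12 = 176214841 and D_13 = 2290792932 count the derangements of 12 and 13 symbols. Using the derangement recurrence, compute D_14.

32071101049

D_14 = (14-1)·(D_13 + D_12) = 13·(2290792932 + 176214841) = 13·2467007773 = 32071101049.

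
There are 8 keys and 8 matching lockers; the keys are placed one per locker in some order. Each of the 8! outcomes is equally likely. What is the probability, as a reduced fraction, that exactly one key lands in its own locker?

103/280

Favorable outcomes: C(8,1)·!7 = 8·1854 = 14832.
Total outcomes: 8! = 40320.
Probability = 14832/40320 = 103/280.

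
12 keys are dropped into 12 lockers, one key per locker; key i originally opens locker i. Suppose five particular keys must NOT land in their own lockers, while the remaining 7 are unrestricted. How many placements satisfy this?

312273360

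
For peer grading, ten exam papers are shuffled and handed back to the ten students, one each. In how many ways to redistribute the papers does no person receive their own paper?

By inclusion-exclusion, !10 = Σ (-1)^k · 10!/k! for k=0..10
= 10! - 10!/1! + 10!/2! - 10!/3! + 10!/4! - 10!/5! + 10!/6! - 10!/7! + 10!/8! - 10!/9! + 10!/10!
= 3628800 - 3628800 + 1814400 - 604800 + 151200 - 30240 + 5040 - 720 + 90 - 10 + 1
= 1334961

1334961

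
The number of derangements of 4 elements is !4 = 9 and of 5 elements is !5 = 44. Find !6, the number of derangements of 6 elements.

265

!6 = (6-1)·(!5 + !4) = 5·(44 + 9) = 5·53 = 265.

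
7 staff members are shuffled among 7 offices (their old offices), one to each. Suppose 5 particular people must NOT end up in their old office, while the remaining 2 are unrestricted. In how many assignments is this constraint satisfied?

2428

Let A_j be the event that the j-th constrained one is fixed. By inclusion-exclusion over the 5 events:
Σ_{j=0}^{5} (-1)^j C(5,j)(7-j)!
= C(5,0)·7! - C(5,1)·6! + C(5,2)·5! - C(5,3)·4! + C(5,4)·3! - C(5,5)·2!
= 5040 - 3600 + 1200 - 240 + 30 - 2
= 2428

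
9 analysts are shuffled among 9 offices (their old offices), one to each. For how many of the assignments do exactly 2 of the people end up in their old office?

Choose which 2 of the 9 are fixed: C(9,2) = 36.
The other 7 form a derangement: !7 = 1854.
Total: 36 × 1854 = 66744.

66744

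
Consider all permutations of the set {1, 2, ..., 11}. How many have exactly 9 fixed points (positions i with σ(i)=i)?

55

Pick the 9 fixed positions: C(11,9) = 55 ways.
The other 2 form a derangement: !2 = 1.
Total: 55 × 1 = 55.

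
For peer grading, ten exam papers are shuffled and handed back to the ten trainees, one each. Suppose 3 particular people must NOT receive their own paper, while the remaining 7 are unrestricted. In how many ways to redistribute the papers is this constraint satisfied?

2656080

Inclusion-exclusion on the 3 forbidden self-matches:
Σ_{j=0}^{3} (-1)^j C(3,j)(10-j)!
= C(3,0)·10! - C(3,1)·9! + C(3,2)·8! - C(3,3)·7!
= 3628800 - 1088640 + 120960 - 5040
= 2656080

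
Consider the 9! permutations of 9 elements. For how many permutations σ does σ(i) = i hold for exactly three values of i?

22260

Pick the 3 fixed positions: C(9,3) = 84 ways.
The remaining 6 must be deranged: !6 = 265.
Total: 84 × 265 = 22260.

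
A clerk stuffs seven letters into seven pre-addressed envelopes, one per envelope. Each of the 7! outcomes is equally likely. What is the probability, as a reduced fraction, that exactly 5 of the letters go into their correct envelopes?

1/240

Favorable outcomes: C(7,5)·!2 = 21·1 = 21.
Total outcomes: 7! = 5040.
Probability = 21/5040 = 1/240.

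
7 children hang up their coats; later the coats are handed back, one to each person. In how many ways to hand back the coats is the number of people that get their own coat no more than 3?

4948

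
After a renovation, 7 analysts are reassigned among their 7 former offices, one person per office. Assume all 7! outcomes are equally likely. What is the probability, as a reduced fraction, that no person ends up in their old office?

Favorable outcomes: !7 = 1854.
Total outcomes: 7! = 5040.
Probability = 1854/5040 = 103/280.

103/280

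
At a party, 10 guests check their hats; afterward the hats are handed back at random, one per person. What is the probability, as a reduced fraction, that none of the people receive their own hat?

16481/44800

Favorable outcomes: !10 = 1334961.
Total outcomes: 10! = 3628800.
Probability = 1334961/3628800 = 16481/44800.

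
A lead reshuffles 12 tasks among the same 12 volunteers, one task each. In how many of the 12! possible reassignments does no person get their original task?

176214841

Recurrence: !12 = 12·!11 + (-1)^12.
!12 = 12·14684570 + 1 = 176214841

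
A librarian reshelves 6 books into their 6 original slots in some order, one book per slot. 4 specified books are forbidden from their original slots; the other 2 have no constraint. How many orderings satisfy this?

362

Let A_j be the event that the j-th constrained one is fixed. By inclusion-exclusion over the 4 events:
Σ_{j=0}^{4} (-1)^j C(4,j)(6-j)!
= C(4,0)·6! - C(4,1)·5! + C(4,2)·4! - C(4,3)·3! + C(4,4)·2!
= 720 - 480 + 144 - 24 + 2
= 362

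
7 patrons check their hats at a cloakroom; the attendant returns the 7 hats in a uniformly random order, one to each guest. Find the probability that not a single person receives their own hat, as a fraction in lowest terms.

103/280

Favorable outcomes: !7 = 1854.
Total outcomes: 7! = 5040.
Probability = 1854/5040 = 103/280.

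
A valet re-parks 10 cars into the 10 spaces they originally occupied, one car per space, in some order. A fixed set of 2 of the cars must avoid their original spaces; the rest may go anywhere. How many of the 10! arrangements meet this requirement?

2943360

Let A_j be the event that the j-th constrained one is fixed. By inclusion-exclusion over the 2 events:
Σ_{j=0}^{2} (-1)^j C(2,j)(10-j)!
= C(2,0)·10! - C(2,1)·9! + C(2,2)·8!
= 3628800 - 725760 + 40320
= 2943360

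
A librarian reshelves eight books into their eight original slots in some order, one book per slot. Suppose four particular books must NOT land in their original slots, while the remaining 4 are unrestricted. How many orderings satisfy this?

Let A_j be the event that the j-th constrained one is fixed. By inclusion-exclusion over the 4 events:
Σ_{j=0}^{4} (-1)^j C(4,j)(8-j)!
= C(4,0)·8! - C(4,1)·7! + C(4,2)·6! - C(4,3)·5! + C(4,4)·4!
= 40320 - 20160 + 4320 - 480 + 24
= 24024

24024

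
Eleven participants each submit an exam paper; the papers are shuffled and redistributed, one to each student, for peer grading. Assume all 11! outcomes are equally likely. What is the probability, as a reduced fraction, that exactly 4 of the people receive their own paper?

Favorable outcomes: C(11,4)·!7 = 330·1854 = 611820.
Total outcomes: 11! = 39916800.
Probability = 611820/39916800 = 103/6720.

103/6720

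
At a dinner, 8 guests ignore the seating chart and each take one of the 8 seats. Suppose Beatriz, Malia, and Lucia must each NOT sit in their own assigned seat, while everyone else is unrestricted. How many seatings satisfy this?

Inclusion-exclusion on the 3 forbidden self-matches:
Σ_{j=0}^{3} (-1)^j C(3,j)(8-j)!
= C(3,0)·8! - C(3,1)·7! + C(3,2)·6! - C(3,3)·5!
= 40320 - 15120 + 2160 - 120
= 27240

27240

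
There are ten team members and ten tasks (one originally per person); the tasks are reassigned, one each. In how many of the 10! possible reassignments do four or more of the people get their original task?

68914

# with exactly i fixed is C(10,i)·!(10-i); sum over i=4..10:
  i=4: C(10,4)·!6 = 210·265 = 55650
  i=5: C(10,5)·!5 = 252·44 = 11088
  i=6: C(10,6)·!4 = 210·9 = 1890
  i=7: C(10,7)·!3 = 120·2 = 240
  i=8: C(10,8)·!2 = 45·1 = 45
  i=9: C(10,9)·!1 = 10·0 = 0
  i=10: C(10,10)·!0 = 1·1 = 1
Total = 68914.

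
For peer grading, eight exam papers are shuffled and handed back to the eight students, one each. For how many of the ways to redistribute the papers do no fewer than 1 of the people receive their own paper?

25487

Sum C(8,i)·!(8-i) for i = 1..8:
  i=1: C(8,1)·!7 = 8·1854 = 14832
  i=2: C(8,2)·!6 = 28·265 = 7420
  i=3: C(8,3)·!5 = 56·44 = 2464
  i=4: C(8,4)·!4 = 70·9 = 630
  i=5: C(8,5)·!3 = 56·2 = 112
  i=6: C(8,6)·!2 = 28·1 = 28
  i=7: C(8,7)·!1 = 8·0 = 0
  i=8: C(8,8)·!0 = 1·1 = 1
Total = 25487.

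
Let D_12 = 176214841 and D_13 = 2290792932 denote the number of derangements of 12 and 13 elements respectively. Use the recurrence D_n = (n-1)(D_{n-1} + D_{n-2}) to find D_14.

32071101049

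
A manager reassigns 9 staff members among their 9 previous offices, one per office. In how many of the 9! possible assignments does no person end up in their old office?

The number of derangements of 9 is !9 = Σ_{k=0}^{9} (-1)^k·9!/k!
= 9! - 9!/1! + 9!/2! - 9!/3! + 9!/4! - 9!/5! + 9!/6! - 9!/7! + 9!/8! - 9!/9!
= 362880 - 362880 + 181440 - 60480 + 15120 - 3024 + 504 - 72 + 9 - 1
= 133496

133496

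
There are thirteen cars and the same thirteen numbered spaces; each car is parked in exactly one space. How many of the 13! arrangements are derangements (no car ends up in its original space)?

The number of derangements of 13 is !13 = Σ_{k=0}^{13} (-1)^k·13!/k!
= 13! - 13!/1! + 13!/2! - 13!/3! + 13!/4! - 13!/5! + 13!/6! - 13!/7! + 13!/8! - 13!/9! + 13!/10! - 13!/11! + 13!/12! - 13!/13!
= 6227020800 - 6227020800 + 3113510400 - 1037836800 + 259459200 - 51891840 + 8648640 - 1235520 + 154440 - 17160 + 1716 - 156 + 13 - 1
= 2290792932

2290792932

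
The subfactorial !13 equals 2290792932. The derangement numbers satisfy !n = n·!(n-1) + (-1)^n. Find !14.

!14 = 14·2290792932 + 1 = 32071101049.

32071101049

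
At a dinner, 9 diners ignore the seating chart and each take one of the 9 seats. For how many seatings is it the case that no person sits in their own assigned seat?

The subfactorial !9 = [9!/e] (nearest integer).
9! = 362880, and 362880/e ≈ 133496.09, so !9 = 133496.

133496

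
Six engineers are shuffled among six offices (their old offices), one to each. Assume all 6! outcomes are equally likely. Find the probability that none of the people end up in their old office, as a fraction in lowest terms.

53/144

Favorable outcomes: !6 = 265.
Total outcomes: 6! = 720.
Probability = 265/720 = 53/144.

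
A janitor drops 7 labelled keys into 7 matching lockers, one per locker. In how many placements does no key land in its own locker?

1854

By inclusion-exclusion, !7 = Σ (-1)^k · 7!/k! for k=0..7
= 7! - 7!/1! + 7!/2! - 7!/3! + 7!/4! - 7!/5! + 7!/6! - 7!/7!
= 5040 - 5040 + 2520 - 840 + 210 - 42 + 7 - 1
= 1854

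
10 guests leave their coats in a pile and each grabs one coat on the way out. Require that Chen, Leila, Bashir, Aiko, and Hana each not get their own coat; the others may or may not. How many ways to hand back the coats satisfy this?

Inclusion-exclusion on the 5 forbidden self-matches:
Σ_{j=0}^{5} (-1)^j C(5,j)(10-j)!
= C(5,0)·10! - C(5,1)·9! + C(5,2)·8! - C(5,3)·7! + C(5,4)·6! - C(5,5)·5!
= 3628800 - 1814400 + 403200 - 50400 + 3600 - 120
= 2170680

2170680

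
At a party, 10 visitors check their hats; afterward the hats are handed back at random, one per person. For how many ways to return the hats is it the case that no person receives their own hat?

1334961

The subfactorial !10 = [10!/e] (nearest integer).
10! = 3628800, and 3628800/e ≈ 1334960.92, so !10 = 1334961.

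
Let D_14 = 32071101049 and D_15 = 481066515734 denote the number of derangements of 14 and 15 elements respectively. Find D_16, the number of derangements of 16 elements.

D_16 = (16-1)·(D_15 + D_14) = 15·(481066515734 + 32071101049) = 15·513137616783 = 7697064251745.

7697064251745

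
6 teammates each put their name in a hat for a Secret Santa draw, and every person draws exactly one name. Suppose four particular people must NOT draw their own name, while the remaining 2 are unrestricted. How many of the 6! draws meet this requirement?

362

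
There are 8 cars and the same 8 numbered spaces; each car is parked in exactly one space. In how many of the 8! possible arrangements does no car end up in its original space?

14833

!8 = 8! · Σ_{k=0}^{8} (-1)^k/k!
= 8! - 8!/1! + 8!/2! - 8!/3! + 8!/4! - 8!/5! + 8!/6! - 8!/7! + 8!/8!
= 40320 - 40320 + 20160 - 6720 + 1680 - 336 + 56 - 8 + 1
= 14833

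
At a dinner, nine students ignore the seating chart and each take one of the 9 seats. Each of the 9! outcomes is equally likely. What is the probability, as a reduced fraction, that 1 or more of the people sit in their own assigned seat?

28673/45360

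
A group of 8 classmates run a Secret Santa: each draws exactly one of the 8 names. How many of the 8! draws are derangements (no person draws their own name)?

By inclusion-exclusion, !8 = Σ (-1)^k · 8!/k! for k=0..8
= 8! - 8!/1! + 8!/2! - 8!/3! + 8!/4! - 8!/5! + 8!/6! - 8!/7! + 8!/8!
= 40320 - 40320 + 20160 - 6720 + 1680 - 336 + 56 - 8 + 1
= 14833

14833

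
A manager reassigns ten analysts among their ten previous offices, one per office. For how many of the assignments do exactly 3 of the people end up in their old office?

Choose which 3 of the 10 are fixed: C(10,3) = 120.
The remaining 7 must be deranged: !7 = 1854.
Total: 120 × 1854 = 222480.

222480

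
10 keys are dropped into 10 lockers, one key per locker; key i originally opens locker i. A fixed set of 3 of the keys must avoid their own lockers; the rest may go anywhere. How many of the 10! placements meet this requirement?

2656080

Inclusion-exclusion on the 3 forbidden self-matches:
Σ_{j=0}^{3} (-1)^j C(3,j)(10-j)!
= C(3,0)·10! - C(3,1)·9! + C(3,2)·8! - C(3,3)·7!
= 3628800 - 1088640 + 120960 - 5040
= 2656080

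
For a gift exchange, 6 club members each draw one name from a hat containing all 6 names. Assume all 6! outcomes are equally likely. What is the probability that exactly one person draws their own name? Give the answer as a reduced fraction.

11/30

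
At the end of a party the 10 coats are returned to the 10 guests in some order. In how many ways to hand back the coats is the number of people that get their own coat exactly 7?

Choose which 7 of the 10 are fixed: C(10,7) = 120.
The remaining 3 must be deranged: !3 = 2.
Total: 120 × 2 = 240.

240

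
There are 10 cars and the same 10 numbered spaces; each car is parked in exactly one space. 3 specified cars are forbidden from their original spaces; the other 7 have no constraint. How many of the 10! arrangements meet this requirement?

2656080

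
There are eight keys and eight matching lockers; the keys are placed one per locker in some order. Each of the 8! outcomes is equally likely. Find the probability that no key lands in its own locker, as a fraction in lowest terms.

Favorable outcomes: !8 = 14833.
Total outcomes: 8! = 40320.
Probability = 14833/40320 = 2119/5760.

2119/5760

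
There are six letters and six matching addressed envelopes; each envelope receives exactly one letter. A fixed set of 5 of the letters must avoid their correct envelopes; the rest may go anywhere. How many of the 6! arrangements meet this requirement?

Inclusion-exclusion on the 5 forbidden self-matches:
Σ_{j=0}^{5} (-1)^j C(5,j)(6-j)!
= C(5,0)·6! - C(5,1)·5! + C(5,2)·4! - C(5,3)·3! + C(5,4)·2! - C(5,5)·1!
= 720 - 600 + 240 - 60 + 10 - 1
= 309

309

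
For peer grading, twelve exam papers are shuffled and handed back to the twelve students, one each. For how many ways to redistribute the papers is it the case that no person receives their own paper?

176214841

The number of derangements of 12 is !12 = Σ_{k=0}^{12} (-1)^k·12!/k!
= 12! - 12!/1! + 12!/2! - 12!/3! + 12!/4! - 12!/5! + 12!/6! - 12!/7! + 12!/8! - 12!/9! + 12!/10! - 12!/11! + 12!/12!
= 479001600 - 479001600 + 239500800 - 79833600 + 19958400 - 3991680 + 665280 - 95040 + 11880 - 1320 + 132 - 12 + 1
= 176214841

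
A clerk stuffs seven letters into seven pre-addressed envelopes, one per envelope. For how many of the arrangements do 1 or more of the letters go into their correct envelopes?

3186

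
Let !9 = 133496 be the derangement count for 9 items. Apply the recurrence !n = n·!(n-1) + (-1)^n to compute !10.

1334961

!10 = 10·133496 + 1 = 1334961.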